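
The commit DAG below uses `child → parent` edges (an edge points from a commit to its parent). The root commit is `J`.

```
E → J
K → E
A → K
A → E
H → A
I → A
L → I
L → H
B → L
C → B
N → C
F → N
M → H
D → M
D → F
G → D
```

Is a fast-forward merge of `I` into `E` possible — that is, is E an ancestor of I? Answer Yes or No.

Yes

A fast-forward from E to I is possible iff E is an ancestor of I.
Ancestors of I: {A, E, I, J, K}.
E is among them, so fast-forward is possible.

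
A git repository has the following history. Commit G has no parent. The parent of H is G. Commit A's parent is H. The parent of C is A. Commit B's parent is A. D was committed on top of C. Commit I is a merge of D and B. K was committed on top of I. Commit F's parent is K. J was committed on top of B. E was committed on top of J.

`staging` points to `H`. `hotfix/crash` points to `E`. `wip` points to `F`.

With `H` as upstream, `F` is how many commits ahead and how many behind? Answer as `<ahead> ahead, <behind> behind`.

7 ahead, 0 behind

Reachable from F: {A, B, C, D, F, G, H, I, K}.
Reachable from H: {G, H}.
Only in F's history (ahead): {A, B, C, D, F, I, K} — 7.
Only in H's history (behind): {} — 0.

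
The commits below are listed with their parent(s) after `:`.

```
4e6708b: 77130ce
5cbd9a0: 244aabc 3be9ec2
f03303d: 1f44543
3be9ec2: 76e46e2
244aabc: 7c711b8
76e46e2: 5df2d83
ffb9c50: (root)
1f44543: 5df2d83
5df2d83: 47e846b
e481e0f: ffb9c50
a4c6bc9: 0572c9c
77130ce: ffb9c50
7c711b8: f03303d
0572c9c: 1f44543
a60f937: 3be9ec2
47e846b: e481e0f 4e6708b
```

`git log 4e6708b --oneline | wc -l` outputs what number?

Walking parent pointers from 4e6708b: reachable set = {4e6708b, 77130ce, ffb9c50}.
That is 3 commits.

3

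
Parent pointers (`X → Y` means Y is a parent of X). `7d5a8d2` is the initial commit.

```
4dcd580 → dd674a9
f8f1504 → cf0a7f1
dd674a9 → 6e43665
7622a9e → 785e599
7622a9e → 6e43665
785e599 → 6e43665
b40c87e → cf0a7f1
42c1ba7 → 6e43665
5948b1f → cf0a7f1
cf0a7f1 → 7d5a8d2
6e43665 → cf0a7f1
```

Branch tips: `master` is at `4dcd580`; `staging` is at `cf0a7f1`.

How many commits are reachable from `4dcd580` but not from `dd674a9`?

Reachable from 4dcd580: {4dcd580, 6e43665, 7d5a8d2, cf0a7f1, dd674a9}.
Reachable from dd674a9: {6e43665, 7d5a8d2, cf0a7f1, dd674a9}.
In 4dcd580's history but not dd674a9's: {4dcd580} — 1 commit.

1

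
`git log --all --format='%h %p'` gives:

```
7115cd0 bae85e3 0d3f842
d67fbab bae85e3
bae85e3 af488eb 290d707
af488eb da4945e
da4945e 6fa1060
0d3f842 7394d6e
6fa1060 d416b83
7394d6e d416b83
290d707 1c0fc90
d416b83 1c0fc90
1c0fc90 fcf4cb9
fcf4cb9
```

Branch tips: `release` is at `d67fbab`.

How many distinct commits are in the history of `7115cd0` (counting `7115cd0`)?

11

Walking parent pointers from 7115cd0: reachable set = {0d3f842, 1c0fc90, 290d707, 6fa1060, 7115cd0, 7394d6e, af488eb, bae85e3, d416b83, da4945e, fcf4cb9}.
That is 11 commits.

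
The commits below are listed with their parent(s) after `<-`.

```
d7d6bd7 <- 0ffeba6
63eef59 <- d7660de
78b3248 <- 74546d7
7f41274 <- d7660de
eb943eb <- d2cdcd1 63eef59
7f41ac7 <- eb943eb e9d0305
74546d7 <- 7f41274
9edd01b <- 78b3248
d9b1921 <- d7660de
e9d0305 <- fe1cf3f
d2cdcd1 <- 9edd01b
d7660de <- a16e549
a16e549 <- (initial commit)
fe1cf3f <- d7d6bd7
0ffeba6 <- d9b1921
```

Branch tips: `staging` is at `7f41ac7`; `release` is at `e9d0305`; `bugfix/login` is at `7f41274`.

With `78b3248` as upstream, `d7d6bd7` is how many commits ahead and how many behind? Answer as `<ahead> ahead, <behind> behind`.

Reachable from d7d6bd7: {0ffeba6, a16e549, d7660de, d7d6bd7, d9b1921}.
Reachable from 78b3248: {74546d7, 78b3248, 7f41274, a16e549, d7660de}.
Only in d7d6bd7's history (ahead): {0ffeba6, d7d6bd7, d9b1921} — 3.
Only in 78b3248's history (behind): {74546d7, 78b3248, 7f41274} — 3.

3 ahead, 3 behind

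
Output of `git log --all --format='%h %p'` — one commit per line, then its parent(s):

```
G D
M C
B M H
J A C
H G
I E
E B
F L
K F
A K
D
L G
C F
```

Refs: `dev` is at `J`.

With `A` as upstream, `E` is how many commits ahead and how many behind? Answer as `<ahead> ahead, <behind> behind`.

5 ahead, 2 behind

Reachable from E: {B, C, D, E, F, G, H, L, M}.
Reachable from A: {A, D, F, G, K, L}.
Only in E's history (ahead): {B, C, E, H, M} — 5.
Only in A's history (behind): {A, K} — 2.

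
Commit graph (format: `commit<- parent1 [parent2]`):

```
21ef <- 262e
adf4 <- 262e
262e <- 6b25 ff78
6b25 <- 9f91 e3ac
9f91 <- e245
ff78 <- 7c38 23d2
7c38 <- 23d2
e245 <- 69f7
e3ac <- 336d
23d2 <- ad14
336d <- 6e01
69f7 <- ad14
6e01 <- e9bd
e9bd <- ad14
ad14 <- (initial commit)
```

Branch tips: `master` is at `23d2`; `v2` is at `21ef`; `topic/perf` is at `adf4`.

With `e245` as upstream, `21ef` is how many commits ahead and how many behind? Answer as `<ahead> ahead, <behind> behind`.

Reachable from 21ef: {21ef, 23d2, 262e, 336d, 69f7, 6b25, 6e01, 7c38, 9f91, ad14, e245, e3ac, e9bd, ff78}.
Reachable from e245: {69f7, ad14, e245}.
Only in 21ef's history (ahead): {21ef, 23d2, 262e, 336d, 6b25, 6e01, 7c38, 9f91, e3ac, e9bd, ff78} — 11.
Only in e245's history (behind): {} — 0.

11 ahead, 0 behind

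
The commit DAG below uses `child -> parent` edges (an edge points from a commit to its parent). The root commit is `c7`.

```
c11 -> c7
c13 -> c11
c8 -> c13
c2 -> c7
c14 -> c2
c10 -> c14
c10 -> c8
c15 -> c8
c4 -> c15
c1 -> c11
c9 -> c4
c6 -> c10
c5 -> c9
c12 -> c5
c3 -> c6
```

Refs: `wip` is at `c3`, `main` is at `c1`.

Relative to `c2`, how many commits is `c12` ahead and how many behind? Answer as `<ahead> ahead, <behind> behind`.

Reachable from c12: {c11, c12, c13, c15, c4, c5, c7, c8, c9}.
Reachable from c2: {c2, c7}.
Only in c12's history (ahead): {c11, c12, c13, c15, c4, c5, c8, c9} — 8.
Only in c2's history (behind): {c2} — 1.

8 ahead, 1 behind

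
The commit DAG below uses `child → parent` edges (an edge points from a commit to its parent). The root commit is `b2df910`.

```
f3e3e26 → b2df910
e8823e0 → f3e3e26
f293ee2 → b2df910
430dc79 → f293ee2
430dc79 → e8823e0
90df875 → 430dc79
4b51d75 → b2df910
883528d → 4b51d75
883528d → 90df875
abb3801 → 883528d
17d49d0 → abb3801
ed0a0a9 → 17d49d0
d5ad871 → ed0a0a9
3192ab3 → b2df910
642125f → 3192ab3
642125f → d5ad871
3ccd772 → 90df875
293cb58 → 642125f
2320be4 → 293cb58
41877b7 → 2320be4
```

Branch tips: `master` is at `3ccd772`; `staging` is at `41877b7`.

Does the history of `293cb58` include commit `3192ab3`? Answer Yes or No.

Yes

Ancestors of 293cb58 (commits reachable by following parents): {17d49d0, 293cb58, 3192ab3, 430dc79, 4b51d75, 642125f, 883528d, 90df875, abb3801, b2df910, d5ad871, e8823e0, ed0a0a9, f293ee2, f3e3e26}.
3192ab3 is in that set, so it is an ancestor of 293cb58.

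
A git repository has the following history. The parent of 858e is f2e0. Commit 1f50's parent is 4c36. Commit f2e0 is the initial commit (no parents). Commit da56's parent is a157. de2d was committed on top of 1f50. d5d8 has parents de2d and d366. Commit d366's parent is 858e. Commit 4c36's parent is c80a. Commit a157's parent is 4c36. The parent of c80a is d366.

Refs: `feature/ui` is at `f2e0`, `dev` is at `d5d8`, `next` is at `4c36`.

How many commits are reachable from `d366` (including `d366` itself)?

Walking parent pointers from d366: reachable set = {858e, d366, f2e0}.
That is 3 commits.

3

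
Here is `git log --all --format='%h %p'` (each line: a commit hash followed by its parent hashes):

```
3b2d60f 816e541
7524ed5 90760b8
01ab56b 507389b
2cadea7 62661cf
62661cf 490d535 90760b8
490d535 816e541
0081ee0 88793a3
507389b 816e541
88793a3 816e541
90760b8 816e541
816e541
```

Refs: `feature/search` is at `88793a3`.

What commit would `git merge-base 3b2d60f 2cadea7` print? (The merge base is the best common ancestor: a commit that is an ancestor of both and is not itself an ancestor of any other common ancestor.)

Ancestors of 3b2d60f: {3b2d60f, 816e541}.
Ancestors of 2cadea7: {2cadea7, 490d535, 62661cf, 816e541, 90760b8}.
Common ancestors: {816e541}.
The only common ancestor is 816e541, so it is the merge base.

816e541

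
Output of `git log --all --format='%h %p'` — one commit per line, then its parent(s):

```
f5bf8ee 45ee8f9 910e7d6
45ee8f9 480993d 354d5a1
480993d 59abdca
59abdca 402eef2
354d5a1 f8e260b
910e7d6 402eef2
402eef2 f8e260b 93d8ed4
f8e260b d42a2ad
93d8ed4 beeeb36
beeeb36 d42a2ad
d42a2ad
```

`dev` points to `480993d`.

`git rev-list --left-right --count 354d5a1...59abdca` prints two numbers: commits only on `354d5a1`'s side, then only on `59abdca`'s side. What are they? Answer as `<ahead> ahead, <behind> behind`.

Reachable from 354d5a1: {354d5a1, d42a2ad, f8e260b}.
Reachable from 59abdca: {402eef2, 59abdca, 93d8ed4, beeeb36, d42a2ad, f8e260b}.
Only in 354d5a1's history (ahead): {354d5a1} — 1.
Only in 59abdca's history (behind): {402eef2, 59abdca, 93d8ed4, beeeb36} — 4.

1 ahead, 4 behind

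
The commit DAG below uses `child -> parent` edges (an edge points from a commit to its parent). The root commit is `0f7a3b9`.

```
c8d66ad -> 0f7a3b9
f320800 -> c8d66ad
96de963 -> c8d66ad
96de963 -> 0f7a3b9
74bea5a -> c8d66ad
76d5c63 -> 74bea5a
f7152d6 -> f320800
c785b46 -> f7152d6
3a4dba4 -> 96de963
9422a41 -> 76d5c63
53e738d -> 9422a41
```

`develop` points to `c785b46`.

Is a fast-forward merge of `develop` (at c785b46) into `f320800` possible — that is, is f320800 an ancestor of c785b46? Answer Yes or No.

A fast-forward from f320800 to c785b46 is possible iff f320800 is an ancestor of c785b46.
Ancestors of c785b46: {0f7a3b9, c785b46, c8d66ad, f320800, f7152d6}.
f320800 is among them, so fast-forward is possible.

Yes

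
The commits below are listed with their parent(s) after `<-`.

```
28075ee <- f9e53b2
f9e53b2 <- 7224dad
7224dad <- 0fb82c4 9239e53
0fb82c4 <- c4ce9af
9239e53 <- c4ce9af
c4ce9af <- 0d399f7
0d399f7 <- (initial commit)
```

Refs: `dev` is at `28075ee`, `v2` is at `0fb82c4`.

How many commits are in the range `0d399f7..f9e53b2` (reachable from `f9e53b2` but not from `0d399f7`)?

5

Reachable from f9e53b2: {0d399f7, 0fb82c4, 7224dad, 9239e53, c4ce9af, f9e53b2}.
Reachable from 0d399f7: {0d399f7}.
In f9e53b2's history but not 0d399f7's: {0fb82c4, 7224dad, 9239e53, c4ce9af, f9e53b2} — 5 commits.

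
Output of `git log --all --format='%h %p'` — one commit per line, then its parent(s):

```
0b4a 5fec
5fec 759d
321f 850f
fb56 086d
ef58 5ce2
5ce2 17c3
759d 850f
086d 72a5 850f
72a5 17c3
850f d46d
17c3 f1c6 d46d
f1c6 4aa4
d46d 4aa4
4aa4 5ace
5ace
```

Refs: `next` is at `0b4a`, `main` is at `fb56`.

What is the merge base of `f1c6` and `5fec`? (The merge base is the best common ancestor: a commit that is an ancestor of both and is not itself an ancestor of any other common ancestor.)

Ancestors of f1c6: {4aa4, 5ace, f1c6}.
Ancestors of 5fec: {4aa4, 5ace, 5fec, 759d, 850f, d46d}.
Common ancestors: {4aa4, 5ace}.
Among these, 4aa4 is not an ancestor of any other common ancestor — it is the merge base.

4aa4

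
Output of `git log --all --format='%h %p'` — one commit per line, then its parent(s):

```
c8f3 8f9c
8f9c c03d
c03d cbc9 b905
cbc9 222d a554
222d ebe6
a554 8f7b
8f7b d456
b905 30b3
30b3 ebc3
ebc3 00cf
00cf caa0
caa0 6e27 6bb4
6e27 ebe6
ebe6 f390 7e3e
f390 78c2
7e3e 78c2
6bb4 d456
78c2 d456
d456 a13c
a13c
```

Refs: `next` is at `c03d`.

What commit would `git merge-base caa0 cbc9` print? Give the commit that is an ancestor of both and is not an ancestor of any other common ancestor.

Ancestors of caa0: {6bb4, 6e27, 78c2, 7e3e, a13c, caa0, d456, ebe6, f390}.
Ancestors of cbc9: {222d, 78c2, 7e3e, 8f7b, a13c, a554, cbc9, d456, ebe6, f390}.
Common ancestors: {78c2, 7e3e, a13c, d456, ebe6, f390}.
Among these, ebe6 is not an ancestor of any other common ancestor — it is the merge base.

ebe6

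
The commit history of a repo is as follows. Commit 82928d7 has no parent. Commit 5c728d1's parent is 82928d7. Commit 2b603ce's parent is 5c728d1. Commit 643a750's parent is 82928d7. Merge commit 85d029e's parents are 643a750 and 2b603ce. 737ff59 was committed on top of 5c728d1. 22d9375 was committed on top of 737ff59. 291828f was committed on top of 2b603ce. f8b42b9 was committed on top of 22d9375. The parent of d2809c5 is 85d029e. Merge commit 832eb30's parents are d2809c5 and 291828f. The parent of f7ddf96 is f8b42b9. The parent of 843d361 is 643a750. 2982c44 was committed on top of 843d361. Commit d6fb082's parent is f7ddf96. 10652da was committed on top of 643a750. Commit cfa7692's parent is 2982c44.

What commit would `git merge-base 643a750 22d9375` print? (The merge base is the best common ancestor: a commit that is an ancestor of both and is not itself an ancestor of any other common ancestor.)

82928d7

Ancestors of 643a750: {643a750, 82928d7}.
Ancestors of 22d9375: {22d9375, 5c728d1, 737ff59, 82928d7}.
Common ancestors: {82928d7}.
The only common ancestor is 82928d7, so it is the merge base.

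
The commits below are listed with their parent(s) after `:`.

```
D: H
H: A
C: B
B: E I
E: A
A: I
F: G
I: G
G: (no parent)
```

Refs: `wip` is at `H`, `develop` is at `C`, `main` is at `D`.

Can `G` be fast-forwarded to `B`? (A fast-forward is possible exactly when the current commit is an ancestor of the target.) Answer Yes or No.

Yes

A fast-forward from G to B is possible iff G is an ancestor of B.
Ancestors of B: {A, B, E, G, I}.
G is among them, so fast-forward is possible.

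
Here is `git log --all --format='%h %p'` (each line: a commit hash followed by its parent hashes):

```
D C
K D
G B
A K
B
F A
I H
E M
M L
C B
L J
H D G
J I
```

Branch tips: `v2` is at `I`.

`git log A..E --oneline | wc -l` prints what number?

7

Reachable from E: {B, C, D, E, G, H, I, J, L, M}.
Reachable from A: {A, B, C, D, K}.
In E's history but not A's: {E, G, H, I, J, L, M} — 7 commits.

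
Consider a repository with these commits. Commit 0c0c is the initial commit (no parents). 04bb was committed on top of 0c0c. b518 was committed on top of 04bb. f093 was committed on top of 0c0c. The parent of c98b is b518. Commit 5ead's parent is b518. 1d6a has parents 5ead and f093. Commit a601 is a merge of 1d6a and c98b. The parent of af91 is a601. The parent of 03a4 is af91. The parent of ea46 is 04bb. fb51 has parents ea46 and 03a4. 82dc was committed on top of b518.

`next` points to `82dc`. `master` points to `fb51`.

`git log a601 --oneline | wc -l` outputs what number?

8

Walking parent pointers from a601: reachable set = {04bb, 0c0c, 1d6a, 5ead, a601, b518, c98b, f093}.
That is 8 commits.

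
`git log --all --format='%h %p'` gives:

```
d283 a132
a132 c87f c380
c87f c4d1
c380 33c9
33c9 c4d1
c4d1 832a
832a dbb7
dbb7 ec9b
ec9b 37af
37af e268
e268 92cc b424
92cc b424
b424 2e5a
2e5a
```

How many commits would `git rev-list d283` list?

Walking parent pointers from d283: reachable set = {2e5a, 33c9, 37af, 832a, 92cc, a132, b424, c380, c4d1, c87f, d283, dbb7, e268, ec9b}.
That is 14 commits.

14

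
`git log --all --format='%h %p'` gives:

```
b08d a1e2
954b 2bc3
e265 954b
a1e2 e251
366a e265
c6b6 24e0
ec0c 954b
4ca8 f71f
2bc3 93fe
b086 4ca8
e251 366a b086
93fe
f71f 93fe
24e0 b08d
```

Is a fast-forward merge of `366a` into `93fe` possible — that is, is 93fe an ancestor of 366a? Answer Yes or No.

Yes

A fast-forward from 93fe to 366a is possible iff 93fe is an ancestor of 366a.
Ancestors of 366a: {2bc3, 366a, 93fe, 954b, e265}.
93fe is among them, so fast-forward is possible.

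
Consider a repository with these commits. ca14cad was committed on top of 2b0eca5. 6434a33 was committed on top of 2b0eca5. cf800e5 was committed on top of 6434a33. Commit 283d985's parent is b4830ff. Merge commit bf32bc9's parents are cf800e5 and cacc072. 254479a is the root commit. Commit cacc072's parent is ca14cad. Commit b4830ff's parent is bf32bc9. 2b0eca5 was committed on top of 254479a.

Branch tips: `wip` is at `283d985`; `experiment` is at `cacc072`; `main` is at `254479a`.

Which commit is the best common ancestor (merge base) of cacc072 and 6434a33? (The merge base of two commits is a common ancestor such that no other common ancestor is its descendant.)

2b0eca5

Ancestors of cacc072: {254479a, 2b0eca5, ca14cad, cacc072}.
Ancestors of 6434a33: {254479a, 2b0eca5, 6434a33}.
Common ancestors: {254479a, 2b0eca5}.
Among these, 2b0eca5 is not an ancestor of any other common ancestor — it is the merge base.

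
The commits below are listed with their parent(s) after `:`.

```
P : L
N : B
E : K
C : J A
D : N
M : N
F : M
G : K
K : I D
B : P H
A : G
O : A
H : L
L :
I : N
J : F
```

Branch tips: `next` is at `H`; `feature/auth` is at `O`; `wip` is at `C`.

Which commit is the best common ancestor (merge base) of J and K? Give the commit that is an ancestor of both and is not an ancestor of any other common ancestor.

N

Ancestors of J: {B, F, H, J, L, M, N, P}.
Ancestors of K: {B, D, H, I, K, L, N, P}.
Common ancestors: {B, H, L, N, P}.
Among these, N is not an ancestor of any other common ancestor — it is the merge base.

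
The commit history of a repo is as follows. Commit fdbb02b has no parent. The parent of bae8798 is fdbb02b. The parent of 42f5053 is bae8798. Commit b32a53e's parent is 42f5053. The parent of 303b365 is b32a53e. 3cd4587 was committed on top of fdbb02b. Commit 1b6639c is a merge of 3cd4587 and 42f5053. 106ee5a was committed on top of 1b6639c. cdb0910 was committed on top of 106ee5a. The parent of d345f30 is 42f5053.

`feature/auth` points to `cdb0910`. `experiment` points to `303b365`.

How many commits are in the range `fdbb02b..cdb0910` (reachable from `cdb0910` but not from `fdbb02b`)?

6

Reachable from cdb0910: {106ee5a, 1b6639c, 3cd4587, 42f5053, bae8798, cdb0910, fdbb02b}.
Reachable from fdbb02b: {fdbb02b}.
In cdb0910's history but not fdbb02b's: {106ee5a, 1b6639c, 3cd4587, 42f5053, bae8798, cdb0910} — 6 commits.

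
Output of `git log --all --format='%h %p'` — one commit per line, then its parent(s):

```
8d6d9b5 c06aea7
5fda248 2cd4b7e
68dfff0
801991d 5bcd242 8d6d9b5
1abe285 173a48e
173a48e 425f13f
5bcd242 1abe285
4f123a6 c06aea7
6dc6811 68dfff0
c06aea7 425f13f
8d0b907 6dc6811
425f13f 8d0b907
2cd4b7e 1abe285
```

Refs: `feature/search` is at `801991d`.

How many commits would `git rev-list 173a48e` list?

5

Walking parent pointers from 173a48e: reachable set = {173a48e, 425f13f, 68dfff0, 6dc6811, 8d0b907}.
That is 5 commits.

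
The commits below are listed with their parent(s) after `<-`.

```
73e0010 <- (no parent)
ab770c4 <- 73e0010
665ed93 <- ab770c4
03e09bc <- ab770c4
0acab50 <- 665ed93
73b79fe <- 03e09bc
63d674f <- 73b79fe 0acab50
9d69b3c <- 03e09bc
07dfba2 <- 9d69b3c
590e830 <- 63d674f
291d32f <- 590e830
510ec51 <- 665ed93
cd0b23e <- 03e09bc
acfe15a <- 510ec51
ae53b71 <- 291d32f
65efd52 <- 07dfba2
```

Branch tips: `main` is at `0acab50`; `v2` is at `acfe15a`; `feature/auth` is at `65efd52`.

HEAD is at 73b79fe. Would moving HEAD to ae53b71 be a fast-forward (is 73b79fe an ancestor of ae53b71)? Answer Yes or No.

Yes

A fast-forward from 73b79fe to ae53b71 is possible iff 73b79fe is an ancestor of ae53b71.
Ancestors of ae53b71: {03e09bc, 0acab50, 291d32f, 590e830, 63d674f, 665ed93, 73b79fe, 73e0010, ab770c4, ae53b71}.
73b79fe is among them, so fast-forward is possible.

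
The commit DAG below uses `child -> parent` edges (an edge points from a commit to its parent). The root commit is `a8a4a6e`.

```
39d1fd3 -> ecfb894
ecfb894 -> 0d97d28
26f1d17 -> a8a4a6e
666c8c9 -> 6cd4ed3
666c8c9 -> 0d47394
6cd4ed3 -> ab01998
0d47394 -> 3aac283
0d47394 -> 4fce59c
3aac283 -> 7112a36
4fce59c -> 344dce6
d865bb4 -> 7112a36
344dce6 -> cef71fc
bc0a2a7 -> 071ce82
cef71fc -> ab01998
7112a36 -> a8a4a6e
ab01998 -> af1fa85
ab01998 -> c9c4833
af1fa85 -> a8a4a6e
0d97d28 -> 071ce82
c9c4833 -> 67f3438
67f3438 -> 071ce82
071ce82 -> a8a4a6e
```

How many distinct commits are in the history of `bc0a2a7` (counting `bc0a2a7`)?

3

Walking parent pointers from bc0a2a7: reachable set = {071ce82, a8a4a6e, bc0a2a7}.
That is 3 commits.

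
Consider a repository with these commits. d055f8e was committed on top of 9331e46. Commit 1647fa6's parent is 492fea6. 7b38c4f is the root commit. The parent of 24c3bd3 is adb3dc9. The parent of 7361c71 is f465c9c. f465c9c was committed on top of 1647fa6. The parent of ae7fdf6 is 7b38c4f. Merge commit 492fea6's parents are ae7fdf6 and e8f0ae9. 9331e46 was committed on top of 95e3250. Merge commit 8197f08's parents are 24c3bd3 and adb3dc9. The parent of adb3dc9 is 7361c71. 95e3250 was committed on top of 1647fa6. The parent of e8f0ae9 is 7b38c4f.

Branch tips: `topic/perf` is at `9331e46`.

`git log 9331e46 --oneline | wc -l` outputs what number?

Walking parent pointers from 9331e46: reachable set = {1647fa6, 492fea6, 7b38c4f, 9331e46, 95e3250, ae7fdf6, e8f0ae9}.
That is 7 commits.

7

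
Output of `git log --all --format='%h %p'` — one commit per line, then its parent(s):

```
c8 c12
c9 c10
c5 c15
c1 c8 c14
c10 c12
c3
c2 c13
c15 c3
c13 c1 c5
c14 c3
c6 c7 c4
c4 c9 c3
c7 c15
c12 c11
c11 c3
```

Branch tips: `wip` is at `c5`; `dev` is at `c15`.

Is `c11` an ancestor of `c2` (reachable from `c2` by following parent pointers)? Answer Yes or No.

Yes

Ancestors of c2 (commits reachable by following parents): {c1, c11, c12, c13, c14, c15, c2, c3, c5, c8}.
c11 is in that set, so it is an ancestor of c2.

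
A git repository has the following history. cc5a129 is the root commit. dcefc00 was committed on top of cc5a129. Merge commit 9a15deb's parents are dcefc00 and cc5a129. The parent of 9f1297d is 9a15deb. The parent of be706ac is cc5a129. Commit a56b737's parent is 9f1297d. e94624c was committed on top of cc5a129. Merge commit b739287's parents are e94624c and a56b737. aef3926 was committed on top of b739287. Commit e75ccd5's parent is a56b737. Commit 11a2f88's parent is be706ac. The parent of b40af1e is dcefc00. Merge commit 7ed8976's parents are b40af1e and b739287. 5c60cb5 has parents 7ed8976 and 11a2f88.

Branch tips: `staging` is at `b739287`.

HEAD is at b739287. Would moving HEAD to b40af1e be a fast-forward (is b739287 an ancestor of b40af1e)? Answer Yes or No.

No

A fast-forward from b739287 to b40af1e is possible iff b739287 is an ancestor of b40af1e.
Ancestors of b40af1e: {b40af1e, cc5a129, dcefc00}.
b739287 is not among them, so fast-forward is not possible.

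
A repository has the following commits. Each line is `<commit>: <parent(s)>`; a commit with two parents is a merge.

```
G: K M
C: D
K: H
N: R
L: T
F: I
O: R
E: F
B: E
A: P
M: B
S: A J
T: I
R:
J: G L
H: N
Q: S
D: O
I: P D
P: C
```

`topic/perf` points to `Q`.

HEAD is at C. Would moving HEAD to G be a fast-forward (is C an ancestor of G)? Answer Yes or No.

A fast-forward from C to G is possible iff C is an ancestor of G.
Ancestors of G: {B, C, D, E, F, G, H, I, K, M, N, O, P, R}.
C is among them, so fast-forward is possible.

Yes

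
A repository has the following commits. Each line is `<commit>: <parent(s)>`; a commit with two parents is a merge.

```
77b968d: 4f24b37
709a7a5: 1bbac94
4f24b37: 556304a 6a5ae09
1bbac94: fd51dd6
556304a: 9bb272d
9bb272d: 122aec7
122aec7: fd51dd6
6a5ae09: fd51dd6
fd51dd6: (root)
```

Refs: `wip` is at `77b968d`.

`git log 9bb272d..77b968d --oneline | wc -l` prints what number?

Reachable from 77b968d: {122aec7, 4f24b37, 556304a, 6a5ae09, 77b968d, 9bb272d, fd51dd6}.
Reachable from 9bb272d: {122aec7, 9bb272d, fd51dd6}.
In 77b968d's history but not 9bb272d's: {4f24b37, 556304a, 6a5ae09, 77b968d} — 4 commits.

4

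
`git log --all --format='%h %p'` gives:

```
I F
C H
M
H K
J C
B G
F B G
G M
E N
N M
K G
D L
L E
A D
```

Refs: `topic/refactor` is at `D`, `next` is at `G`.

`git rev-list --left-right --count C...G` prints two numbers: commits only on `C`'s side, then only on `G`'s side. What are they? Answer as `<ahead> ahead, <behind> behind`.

3 ahead, 0 behind

Reachable from C: {C, G, H, K, M}.
Reachable from G: {G, M}.
Only in C's history (ahead): {C, H, K} — 3.
Only in G's history (behind): {} — 0.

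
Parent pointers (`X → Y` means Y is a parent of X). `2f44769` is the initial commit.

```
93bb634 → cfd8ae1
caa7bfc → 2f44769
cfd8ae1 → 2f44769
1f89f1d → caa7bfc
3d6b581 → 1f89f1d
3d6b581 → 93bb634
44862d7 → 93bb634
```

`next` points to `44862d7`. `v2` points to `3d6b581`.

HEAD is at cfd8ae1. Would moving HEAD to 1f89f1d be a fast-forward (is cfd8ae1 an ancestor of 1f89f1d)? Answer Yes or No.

No

A fast-forward from cfd8ae1 to 1f89f1d is possible iff cfd8ae1 is an ancestor of 1f89f1d.
Ancestors of 1f89f1d: {1f89f1d, 2f44769, caa7bfc}.
cfd8ae1 is not among them, so fast-forward is not possible.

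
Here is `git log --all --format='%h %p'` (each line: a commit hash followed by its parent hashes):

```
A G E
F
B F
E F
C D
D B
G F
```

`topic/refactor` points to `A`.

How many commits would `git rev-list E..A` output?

Reachable from A: {A, E, F, G}.
Reachable from E: {E, F}.
In A's history but not E's: {A, G} — 2 commits.

2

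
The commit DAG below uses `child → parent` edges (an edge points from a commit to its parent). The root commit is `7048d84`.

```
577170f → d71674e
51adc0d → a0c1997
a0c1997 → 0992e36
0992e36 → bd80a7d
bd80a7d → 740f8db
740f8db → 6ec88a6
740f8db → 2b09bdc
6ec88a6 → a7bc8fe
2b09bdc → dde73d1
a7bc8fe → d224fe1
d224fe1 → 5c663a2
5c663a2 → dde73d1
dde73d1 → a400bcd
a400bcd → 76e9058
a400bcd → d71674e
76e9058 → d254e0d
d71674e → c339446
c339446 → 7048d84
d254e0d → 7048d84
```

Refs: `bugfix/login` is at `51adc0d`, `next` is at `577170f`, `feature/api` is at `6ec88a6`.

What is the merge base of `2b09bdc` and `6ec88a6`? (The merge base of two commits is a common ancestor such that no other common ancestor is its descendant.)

dde73d1

Ancestors of 2b09bdc: {2b09bdc, 7048d84, 76e9058, a400bcd, c339446, d254e0d, d71674e, dde73d1}.
Ancestors of 6ec88a6: {5c663a2, 6ec88a6, 7048d84, 76e9058, a400bcd, a7bc8fe, c339446, d224fe1, d254e0d, d71674e, dde73d1}.
Common ancestors: {7048d84, 76e9058, a400bcd, c339446, d254e0d, d71674e, dde73d1}.
Among these, dde73d1 is not an ancestor of any other common ancestor — it is the merge base.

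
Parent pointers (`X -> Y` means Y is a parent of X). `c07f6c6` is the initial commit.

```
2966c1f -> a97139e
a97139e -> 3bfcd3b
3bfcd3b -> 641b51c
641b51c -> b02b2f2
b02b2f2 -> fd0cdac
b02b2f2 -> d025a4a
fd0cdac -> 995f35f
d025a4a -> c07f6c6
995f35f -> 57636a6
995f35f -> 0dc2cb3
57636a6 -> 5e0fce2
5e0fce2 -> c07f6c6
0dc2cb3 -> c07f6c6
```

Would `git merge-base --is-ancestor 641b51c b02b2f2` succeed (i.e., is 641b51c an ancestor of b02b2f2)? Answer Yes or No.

No

Ancestors of b02b2f2: {0dc2cb3, 57636a6, 5e0fce2, 995f35f, b02b2f2, c07f6c6, d025a4a, fd0cdac}.
641b51c is not in that set, so it is not an ancestor of b02b2f2.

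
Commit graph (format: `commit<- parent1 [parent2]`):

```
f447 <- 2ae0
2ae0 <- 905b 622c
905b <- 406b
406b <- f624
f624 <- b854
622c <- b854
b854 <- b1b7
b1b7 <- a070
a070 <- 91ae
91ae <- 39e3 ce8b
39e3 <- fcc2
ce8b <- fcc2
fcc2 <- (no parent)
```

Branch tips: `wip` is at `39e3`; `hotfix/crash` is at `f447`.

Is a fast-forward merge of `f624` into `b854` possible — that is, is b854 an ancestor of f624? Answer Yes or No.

A fast-forward from b854 to f624 is possible iff b854 is an ancestor of f624.
Ancestors of f624: {39e3, 91ae, a070, b1b7, b854, ce8b, f624, fcc2}.
b854 is among them, so fast-forward is possible.

Yes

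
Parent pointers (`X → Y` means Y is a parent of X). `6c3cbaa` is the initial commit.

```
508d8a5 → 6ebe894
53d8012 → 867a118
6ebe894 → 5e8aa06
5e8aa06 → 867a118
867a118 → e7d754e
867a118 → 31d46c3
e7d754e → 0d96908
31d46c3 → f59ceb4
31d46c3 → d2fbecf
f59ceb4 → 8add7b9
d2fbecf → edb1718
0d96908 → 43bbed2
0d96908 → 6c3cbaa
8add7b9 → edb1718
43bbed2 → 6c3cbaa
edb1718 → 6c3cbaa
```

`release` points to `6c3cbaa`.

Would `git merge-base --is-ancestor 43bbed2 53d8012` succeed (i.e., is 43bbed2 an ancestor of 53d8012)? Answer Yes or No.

Ancestors of 53d8012 (commits reachable by following parents): {0d96908, 31d46c3, 43bbed2, 53d8012, 6c3cbaa, 867a118, 8add7b9, d2fbecf, e7d754e, edb1718, f59ceb4}.
43bbed2 is in that set, so it is an ancestor of 53d8012.

Yes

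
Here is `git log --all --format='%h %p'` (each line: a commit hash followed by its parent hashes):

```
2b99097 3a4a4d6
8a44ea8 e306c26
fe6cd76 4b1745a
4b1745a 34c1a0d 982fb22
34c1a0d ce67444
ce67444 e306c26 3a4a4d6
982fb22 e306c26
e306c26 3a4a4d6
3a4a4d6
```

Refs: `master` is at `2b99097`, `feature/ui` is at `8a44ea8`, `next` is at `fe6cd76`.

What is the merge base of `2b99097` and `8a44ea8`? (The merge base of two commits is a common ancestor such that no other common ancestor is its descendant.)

3a4a4d6

Ancestors of 2b99097: {2b99097, 3a4a4d6}.
Ancestors of 8a44ea8: {3a4a4d6, 8a44ea8, e306c26}.
Common ancestors: {3a4a4d6}.
The only common ancestor is 3a4a4d6, so it is the merge base.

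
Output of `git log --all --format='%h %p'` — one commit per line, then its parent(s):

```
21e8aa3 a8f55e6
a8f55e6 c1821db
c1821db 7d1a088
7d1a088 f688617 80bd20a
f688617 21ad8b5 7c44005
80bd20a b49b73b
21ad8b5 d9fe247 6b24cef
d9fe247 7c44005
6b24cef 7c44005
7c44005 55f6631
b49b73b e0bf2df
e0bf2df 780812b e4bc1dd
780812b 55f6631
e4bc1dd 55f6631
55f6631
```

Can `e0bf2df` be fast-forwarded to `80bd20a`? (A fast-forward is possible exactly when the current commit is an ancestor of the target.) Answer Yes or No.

A fast-forward from e0bf2df to 80bd20a is possible iff e0bf2df is an ancestor of 80bd20a.
Ancestors of 80bd20a: {55f6631, 780812b, 80bd20a, b49b73b, e0bf2df, e4bc1dd}.
e0bf2df is among them, so fast-forward is possible.

Yes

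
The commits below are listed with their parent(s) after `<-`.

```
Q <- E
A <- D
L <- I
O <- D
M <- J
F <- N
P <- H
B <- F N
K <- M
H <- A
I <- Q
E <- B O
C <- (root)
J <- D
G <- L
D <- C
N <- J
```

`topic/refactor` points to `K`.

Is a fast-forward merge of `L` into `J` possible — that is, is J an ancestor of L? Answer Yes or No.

Yes

A fast-forward from J to L is possible iff J is an ancestor of L.
Ancestors of L: {B, C, D, E, F, I, J, L, N, O, Q}.
J is among them, so fast-forward is possible.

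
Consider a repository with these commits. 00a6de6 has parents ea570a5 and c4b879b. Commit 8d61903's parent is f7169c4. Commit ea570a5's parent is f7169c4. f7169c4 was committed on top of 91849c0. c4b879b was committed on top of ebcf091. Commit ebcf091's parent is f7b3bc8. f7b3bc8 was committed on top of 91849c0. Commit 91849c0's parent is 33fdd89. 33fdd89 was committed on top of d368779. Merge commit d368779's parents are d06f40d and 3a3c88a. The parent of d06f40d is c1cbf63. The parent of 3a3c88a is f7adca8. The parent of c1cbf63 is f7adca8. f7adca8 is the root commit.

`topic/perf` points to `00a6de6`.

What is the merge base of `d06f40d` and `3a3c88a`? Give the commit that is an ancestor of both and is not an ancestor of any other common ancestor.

Ancestors of d06f40d: {c1cbf63, d06f40d, f7adca8}.
Ancestors of 3a3c88a: {3a3c88a, f7adca8}.
Common ancestors: {f7adca8}.
The only common ancestor is f7adca8, so it is the merge base.

f7adca8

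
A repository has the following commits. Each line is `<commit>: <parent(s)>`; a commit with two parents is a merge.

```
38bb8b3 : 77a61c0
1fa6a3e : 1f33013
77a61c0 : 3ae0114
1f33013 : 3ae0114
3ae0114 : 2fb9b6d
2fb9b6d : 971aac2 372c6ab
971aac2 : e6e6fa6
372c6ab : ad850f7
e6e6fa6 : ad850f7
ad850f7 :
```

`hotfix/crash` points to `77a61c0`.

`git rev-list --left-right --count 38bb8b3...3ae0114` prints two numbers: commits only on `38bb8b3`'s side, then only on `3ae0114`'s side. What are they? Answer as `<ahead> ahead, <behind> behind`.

Reachable from 38bb8b3: {2fb9b6d, 372c6ab, 38bb8b3, 3ae0114, 77a61c0, 971aac2, ad850f7, e6e6fa6}.
Reachable from 3ae0114: {2fb9b6d, 372c6ab, 3ae0114, 971aac2, ad850f7, e6e6fa6}.
Only in 38bb8b3's history (ahead): {38bb8b3, 77a61c0} — 2.
Only in 3ae0114's history (behind): {} — 0.

2 ahead, 0 behind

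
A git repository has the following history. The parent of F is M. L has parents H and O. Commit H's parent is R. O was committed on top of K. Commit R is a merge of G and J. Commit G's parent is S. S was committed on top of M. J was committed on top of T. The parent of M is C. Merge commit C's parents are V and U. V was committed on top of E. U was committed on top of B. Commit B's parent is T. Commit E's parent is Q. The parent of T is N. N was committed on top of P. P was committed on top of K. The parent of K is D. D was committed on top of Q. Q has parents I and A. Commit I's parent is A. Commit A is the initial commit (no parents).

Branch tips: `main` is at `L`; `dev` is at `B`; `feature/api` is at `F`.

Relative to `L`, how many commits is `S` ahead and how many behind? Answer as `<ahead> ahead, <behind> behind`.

0 ahead, 6 behind

Reachable from S: {A, B, C, D, E, I, K, M, N, P, Q, S, T, U, V}.
Reachable from L: {A, B, C, D, E, G, H, I, J, K, L, M, N, O, P, Q, R, S, T, U, V}.
Only in S's history (ahead): {} — 0.
Only in L's history (behind): {G, H, J, L, O, R} — 6.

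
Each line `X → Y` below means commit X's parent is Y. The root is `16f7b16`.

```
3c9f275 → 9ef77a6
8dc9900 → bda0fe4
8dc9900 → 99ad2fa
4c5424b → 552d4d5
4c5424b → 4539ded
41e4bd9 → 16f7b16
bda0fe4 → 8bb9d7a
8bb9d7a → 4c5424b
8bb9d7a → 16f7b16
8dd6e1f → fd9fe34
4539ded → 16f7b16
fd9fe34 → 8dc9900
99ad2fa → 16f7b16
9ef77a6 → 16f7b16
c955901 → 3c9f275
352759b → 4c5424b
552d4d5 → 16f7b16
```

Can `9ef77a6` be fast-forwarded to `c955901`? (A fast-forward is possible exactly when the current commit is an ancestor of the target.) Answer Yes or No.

Yes

A fast-forward from 9ef77a6 to c955901 is possible iff 9ef77a6 is an ancestor of c955901.
Ancestors of c955901: {16f7b16, 3c9f275, 9ef77a6, c955901}.
9ef77a6 is among them, so fast-forward is possible.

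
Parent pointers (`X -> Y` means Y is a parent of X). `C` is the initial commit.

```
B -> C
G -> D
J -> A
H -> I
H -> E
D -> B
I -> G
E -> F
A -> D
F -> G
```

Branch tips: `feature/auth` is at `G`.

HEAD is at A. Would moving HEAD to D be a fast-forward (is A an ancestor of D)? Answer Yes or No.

No

A fast-forward from A to D is possible iff A is an ancestor of D.
Ancestors of D: {B, C, D}.
A is not among them, so fast-forward is not possible.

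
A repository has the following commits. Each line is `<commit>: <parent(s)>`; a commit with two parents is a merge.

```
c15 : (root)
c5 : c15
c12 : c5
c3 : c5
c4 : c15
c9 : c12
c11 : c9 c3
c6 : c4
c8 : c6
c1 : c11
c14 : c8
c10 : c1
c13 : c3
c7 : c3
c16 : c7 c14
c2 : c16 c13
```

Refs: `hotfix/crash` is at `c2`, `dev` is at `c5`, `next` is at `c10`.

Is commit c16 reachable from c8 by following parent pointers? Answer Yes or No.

Ancestors of c8: {c15, c4, c6, c8}.
c16 is not in that set, so it is not an ancestor of c8.

No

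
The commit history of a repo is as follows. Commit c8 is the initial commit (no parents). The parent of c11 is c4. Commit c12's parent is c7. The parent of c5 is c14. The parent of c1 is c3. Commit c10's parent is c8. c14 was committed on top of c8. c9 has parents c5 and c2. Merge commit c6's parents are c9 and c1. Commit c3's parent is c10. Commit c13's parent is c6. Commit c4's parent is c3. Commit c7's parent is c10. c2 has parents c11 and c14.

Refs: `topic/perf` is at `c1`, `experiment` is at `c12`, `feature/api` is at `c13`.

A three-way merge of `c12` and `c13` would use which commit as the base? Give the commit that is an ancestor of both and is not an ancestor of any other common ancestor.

Ancestors of c12: {c10, c12, c7, c8}.
Ancestors of c13: {c1, c10, c11, c13, c14, c2, c3, c4, c5, c6, c8, c9}.
Common ancestors: {c10, c8}.
Among these, c10 is not an ancestor of any other common ancestor — it is the merge base.

c10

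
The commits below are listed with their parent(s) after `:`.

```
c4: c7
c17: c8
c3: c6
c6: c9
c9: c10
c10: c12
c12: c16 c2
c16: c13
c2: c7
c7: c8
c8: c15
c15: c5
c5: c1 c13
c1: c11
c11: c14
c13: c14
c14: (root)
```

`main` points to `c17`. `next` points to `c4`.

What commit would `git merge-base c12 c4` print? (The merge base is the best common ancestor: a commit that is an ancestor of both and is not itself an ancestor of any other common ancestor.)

c7

Ancestors of c12: {c1, c11, c12, c13, c14, c15, c16, c2, c5, c7, c8}.
Ancestors of c4: {c1, c11, c13, c14, c15, c4, c5, c7, c8}.
Common ancestors: {c1, c11, c13, c14, c15, c5, c7, c8}.
Among these, c7 is not an ancestor of any other common ancestor — it is the merge base.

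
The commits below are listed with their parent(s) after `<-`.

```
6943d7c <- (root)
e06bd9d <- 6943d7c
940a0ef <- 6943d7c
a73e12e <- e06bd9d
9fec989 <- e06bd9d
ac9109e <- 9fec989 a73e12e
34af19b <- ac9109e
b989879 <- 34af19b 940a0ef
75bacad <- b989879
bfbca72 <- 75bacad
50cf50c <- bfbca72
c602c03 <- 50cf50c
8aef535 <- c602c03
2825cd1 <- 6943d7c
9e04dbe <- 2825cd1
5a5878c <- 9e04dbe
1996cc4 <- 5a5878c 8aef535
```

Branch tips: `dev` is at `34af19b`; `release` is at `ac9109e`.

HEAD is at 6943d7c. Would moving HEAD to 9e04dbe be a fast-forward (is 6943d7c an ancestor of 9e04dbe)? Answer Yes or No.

Yes

A fast-forward from 6943d7c to 9e04dbe is possible iff 6943d7c is an ancestor of 9e04dbe.
Ancestors of 9e04dbe: {2825cd1, 6943d7c, 9e04dbe}.
6943d7c is among them, so fast-forward is possible.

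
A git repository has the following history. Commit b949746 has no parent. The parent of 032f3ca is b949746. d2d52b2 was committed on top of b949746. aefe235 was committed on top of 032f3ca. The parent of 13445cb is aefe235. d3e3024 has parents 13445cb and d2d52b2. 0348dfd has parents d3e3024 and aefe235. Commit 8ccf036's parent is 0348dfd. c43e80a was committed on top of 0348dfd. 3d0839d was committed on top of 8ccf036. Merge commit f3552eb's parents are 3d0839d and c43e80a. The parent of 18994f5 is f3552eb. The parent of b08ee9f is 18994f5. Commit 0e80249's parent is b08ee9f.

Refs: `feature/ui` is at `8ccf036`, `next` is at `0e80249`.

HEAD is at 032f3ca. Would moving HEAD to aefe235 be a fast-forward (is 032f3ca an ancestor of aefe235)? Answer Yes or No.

A fast-forward from 032f3ca to aefe235 is possible iff 032f3ca is an ancestor of aefe235.
Ancestors of aefe235: {032f3ca, aefe235, b949746}.
032f3ca is among them, so fast-forward is possible.

Yes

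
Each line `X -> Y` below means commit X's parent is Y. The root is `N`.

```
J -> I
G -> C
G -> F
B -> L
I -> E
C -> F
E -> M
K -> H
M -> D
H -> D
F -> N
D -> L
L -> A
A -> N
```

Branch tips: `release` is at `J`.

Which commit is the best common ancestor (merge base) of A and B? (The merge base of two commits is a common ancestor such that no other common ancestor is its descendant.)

A

Ancestors of A: {A, N}.
Ancestors of B: {A, B, L, N}.
Common ancestors: {A, N}.
Among these, A is not an ancestor of any other common ancestor — it is the merge base.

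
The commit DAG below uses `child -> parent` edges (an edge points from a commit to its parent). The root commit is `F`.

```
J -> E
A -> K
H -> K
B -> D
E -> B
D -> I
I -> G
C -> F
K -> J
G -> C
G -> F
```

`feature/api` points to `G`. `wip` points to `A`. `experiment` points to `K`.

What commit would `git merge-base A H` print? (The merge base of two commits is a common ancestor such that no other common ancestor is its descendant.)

Ancestors of A: {A, B, C, D, E, F, G, I, J, K}.
Ancestors of H: {B, C, D, E, F, G, H, I, J, K}.
Common ancestors: {B, C, D, E, F, G, I, J, K}.
Among these, K is not an ancestor of any other common ancestor — it is the merge base.

K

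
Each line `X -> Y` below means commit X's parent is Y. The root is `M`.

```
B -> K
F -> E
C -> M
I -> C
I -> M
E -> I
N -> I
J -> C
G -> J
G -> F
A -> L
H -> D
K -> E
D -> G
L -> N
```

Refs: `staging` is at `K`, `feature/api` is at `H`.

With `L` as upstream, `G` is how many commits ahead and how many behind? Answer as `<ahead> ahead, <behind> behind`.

4 ahead, 2 behind

Reachable from G: {C, E, F, G, I, J, M}.
Reachable from L: {C, I, L, M, N}.
Only in G's history (ahead): {E, F, G, J} — 4.
Only in L's history (behind): {L, N} — 2.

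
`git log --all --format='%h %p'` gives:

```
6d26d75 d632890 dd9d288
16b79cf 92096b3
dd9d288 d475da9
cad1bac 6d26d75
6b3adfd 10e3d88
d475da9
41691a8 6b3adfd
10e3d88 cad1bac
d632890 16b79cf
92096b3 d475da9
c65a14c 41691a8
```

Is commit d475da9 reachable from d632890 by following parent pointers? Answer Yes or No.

Ancestors of d632890 (commits reachable by following parents): {16b79cf, 92096b3, d475da9, d632890}.
d475da9 is in that set, so it is an ancestor of d632890.

Yes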